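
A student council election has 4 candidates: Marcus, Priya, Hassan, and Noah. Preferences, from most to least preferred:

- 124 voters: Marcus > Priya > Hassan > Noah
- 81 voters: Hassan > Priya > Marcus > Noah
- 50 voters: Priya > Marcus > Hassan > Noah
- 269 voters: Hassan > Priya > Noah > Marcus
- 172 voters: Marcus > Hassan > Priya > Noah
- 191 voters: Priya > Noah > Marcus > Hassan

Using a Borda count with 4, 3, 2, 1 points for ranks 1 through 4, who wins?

Priya

Marcus: 124·4 + 81·2 + 50·3 + 269·1 + 172·4 + 191·2 = 2147
Priya: 124·3 + 81·3 + 50·4 + 269·3 + 172·2 + 191·4 = 2730
Hassan: 124·2 + 81·4 + 50·2 + 269·4 + 172·3 + 191·1 = 2455
Noah: 124·1 + 81·1 + 50·1 + 269·2 + 172·1 + 191·3 = 1538
Priya has the highest Borda score (2730).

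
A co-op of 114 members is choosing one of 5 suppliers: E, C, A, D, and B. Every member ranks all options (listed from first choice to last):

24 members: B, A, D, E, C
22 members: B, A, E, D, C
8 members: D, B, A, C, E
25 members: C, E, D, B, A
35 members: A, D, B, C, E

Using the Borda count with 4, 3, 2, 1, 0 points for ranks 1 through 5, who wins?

E: 24·1 + 22·2 + 8·0 + 25·3 + 35·0 = 143
C: 24·0 + 22·0 + 8·1 + 25·4 + 35·1 = 143
A: 24·3 + 22·3 + 8·2 + 25·0 + 35·4 = 294
D: 24·2 + 22·1 + 8·4 + 25·2 + 35·3 = 257
B: 24·4 + 22·4 + 8·3 + 25·1 + 35·2 = 303
B has the highest Borda score (303).

B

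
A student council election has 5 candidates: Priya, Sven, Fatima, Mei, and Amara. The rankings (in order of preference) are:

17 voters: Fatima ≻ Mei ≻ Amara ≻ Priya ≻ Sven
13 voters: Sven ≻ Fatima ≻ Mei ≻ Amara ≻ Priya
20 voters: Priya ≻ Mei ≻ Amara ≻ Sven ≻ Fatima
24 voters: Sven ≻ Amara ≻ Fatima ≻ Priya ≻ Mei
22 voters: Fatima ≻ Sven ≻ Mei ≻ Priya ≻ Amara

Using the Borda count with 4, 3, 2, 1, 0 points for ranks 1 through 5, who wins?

Fatima

Priya: 17·1 + 13·0 + 20·4 + 24·1 + 22·1 = 143
Sven: 17·0 + 13·4 + 20·1 + 24·4 + 22·3 = 234
Fatima: 17·4 + 13·3 + 20·0 + 24·2 + 22·4 = 243
Mei: 17·3 + 13·2 + 20·3 + 24·0 + 22·2 = 181
Amara: 17·2 + 13·1 + 20·2 + 24·3 + 22·0 = 159
Fatima has the highest Borda score (243).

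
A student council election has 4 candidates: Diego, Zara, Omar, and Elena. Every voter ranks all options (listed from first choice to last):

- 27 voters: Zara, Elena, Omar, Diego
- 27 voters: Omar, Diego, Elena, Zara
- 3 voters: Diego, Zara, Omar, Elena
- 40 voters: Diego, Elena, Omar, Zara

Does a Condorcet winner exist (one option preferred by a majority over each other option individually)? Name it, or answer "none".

none

Checking pairwise contests:
Omar beats Diego 54–43.
Diego beats Zara 70–27.
Elena beats Omar 67–30.
Diego beats Elena 70–27.
Every option loses at least one head-to-head, so there is no Condorcet winner.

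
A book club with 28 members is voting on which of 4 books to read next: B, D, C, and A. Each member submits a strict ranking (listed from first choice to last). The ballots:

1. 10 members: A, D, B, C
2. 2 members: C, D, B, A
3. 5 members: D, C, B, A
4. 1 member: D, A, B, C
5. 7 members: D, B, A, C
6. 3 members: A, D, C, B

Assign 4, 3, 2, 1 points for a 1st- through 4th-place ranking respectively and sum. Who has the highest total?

D

B: 10·2 + 2·2 + 5·2 + 1·2 + 7·3 + 3·1 = 60
D: 10·3 + 2·3 + 5·4 + 1·4 + 7·4 + 3·3 = 97
C: 10·1 + 2·4 + 5·3 + 1·1 + 7·1 + 3·2 = 47
A: 10·4 + 2·1 + 5·1 + 1·3 + 7·2 + 3·4 = 76
D has the highest Borda score (97).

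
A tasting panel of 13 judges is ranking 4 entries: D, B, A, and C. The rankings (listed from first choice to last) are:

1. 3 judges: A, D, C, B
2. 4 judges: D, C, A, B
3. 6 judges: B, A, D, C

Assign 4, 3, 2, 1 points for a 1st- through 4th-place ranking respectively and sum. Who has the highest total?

A

D: 3·3 + 4·4 + 6·2 = 37
B: 3·1 + 4·1 + 6·4 = 31
A: 3·4 + 4·2 + 6·3 = 38
C: 3·2 + 4·3 + 6·1 = 24
A has the highest Borda score (38).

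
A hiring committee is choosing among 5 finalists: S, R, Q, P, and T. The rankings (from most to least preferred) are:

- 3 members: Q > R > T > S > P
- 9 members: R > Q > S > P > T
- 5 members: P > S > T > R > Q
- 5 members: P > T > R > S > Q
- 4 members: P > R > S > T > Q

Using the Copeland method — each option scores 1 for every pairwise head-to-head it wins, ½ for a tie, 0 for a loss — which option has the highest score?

S: beats Q and T; loses to R and P → score 2.
R: beats S, Q, and T; loses to P → score 3.
Q: loses to S, R, P, and T → score 0.
P: beats S, R, Q, and T → score 4.
T: beats Q; loses to S, R, and P → score 1.
P has the best pairwise record.

P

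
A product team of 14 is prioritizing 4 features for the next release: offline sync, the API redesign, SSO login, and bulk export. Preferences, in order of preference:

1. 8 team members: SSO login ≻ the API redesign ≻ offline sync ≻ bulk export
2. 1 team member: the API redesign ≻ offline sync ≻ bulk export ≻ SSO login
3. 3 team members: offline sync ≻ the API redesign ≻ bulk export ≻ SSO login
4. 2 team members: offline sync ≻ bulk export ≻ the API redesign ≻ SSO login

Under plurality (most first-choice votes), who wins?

SSO login

First-place votes: offline sync 5, the API redesign 1, SSO login 8, bulk export 0.
SSO login has the most first-place votes.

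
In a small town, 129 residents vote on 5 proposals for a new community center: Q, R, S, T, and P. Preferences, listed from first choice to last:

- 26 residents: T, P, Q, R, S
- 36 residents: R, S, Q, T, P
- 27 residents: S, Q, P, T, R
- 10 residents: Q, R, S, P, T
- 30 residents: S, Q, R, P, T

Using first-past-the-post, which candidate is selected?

S

First-place votes: Q 10, R 36, S 57, T 26, P 0.
S has the most first-place votes.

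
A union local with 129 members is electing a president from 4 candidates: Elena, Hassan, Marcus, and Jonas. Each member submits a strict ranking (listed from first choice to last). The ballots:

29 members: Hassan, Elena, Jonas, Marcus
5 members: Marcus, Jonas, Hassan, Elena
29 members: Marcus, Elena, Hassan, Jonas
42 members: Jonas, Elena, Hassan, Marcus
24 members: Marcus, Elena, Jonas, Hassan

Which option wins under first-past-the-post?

First-place votes: Elena 0, Hassan 29, Marcus 58, Jonas 42.
Marcus has the most first-place votes.

Marcus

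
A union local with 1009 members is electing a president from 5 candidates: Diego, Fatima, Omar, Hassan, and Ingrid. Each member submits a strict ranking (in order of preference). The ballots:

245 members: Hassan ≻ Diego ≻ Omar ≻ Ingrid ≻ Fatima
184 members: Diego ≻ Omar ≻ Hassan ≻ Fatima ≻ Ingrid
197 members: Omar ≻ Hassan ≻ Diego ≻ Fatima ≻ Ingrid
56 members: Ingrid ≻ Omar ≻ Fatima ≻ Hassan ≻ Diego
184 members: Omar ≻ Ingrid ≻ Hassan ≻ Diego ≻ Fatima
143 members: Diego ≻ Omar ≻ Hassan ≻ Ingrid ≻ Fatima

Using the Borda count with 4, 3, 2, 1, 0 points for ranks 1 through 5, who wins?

Diego: 245·3 + 184·4 + 197·2 + 56·0 + 184·1 + 143·4 = 2621
Fatima: 245·0 + 184·1 + 197·1 + 56·2 + 184·0 + 143·0 = 493
Omar: 245·2 + 184·3 + 197·4 + 56·3 + 184·4 + 143·3 = 3163
Hassan: 245·4 + 184·2 + 197·3 + 56·1 + 184·2 + 143·2 = 2649
Ingrid: 245·1 + 184·0 + 197·0 + 56·4 + 184·3 + 143·1 = 1164
Omar has the highest Borda score (3163).

Omar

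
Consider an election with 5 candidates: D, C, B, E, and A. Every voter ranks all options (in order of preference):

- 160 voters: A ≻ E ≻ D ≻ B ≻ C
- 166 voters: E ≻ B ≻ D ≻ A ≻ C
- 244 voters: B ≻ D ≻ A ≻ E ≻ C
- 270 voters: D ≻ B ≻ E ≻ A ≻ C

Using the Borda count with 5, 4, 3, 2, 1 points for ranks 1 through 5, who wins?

D

D: 160·3 + 166·3 + 244·4 + 270·5 = 3304
C: 160·1 + 166·1 + 244·1 + 270·1 = 840
B: 160·2 + 166·4 + 244·5 + 270·4 = 3284
E: 160·4 + 166·5 + 244·2 + 270·3 = 2768
A: 160·5 + 166·2 + 244·3 + 270·2 = 2404
D has the highest Borda score (3304).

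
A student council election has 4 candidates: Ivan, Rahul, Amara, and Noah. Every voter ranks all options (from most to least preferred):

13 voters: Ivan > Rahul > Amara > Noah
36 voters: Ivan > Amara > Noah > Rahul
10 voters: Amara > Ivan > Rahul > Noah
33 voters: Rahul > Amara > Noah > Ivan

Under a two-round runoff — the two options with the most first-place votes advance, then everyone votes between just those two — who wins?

Ivan

Round 1 first-place votes: Ivan 49, Rahul 33, Amara 10, Noah 0.
Ivan and Rahul advance.
Runoff: Ivan is preferred to Rahul by 59 voters; Rahul by 33.
Ivan wins the runoff.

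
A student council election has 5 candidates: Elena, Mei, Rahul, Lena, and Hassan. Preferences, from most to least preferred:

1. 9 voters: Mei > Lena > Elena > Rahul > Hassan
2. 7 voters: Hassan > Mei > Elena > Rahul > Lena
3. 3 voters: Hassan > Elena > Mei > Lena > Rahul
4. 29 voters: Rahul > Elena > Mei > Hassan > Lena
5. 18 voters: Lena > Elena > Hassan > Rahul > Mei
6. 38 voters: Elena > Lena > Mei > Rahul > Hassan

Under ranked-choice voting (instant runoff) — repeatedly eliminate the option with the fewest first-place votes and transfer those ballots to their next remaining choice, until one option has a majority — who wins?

Elena

Round 1: Elena 38, Mei 9, Rahul 29, Lena 18, Hassan 10. Eliminate Mei.
Round 2: Elena 38, Rahul 29, Lena 27, Hassan 10. Eliminate Hassan.
Round 3: Elena 48, Rahul 29, Lena 27. Eliminate Lena.
Round 4: Elena 75, Rahul 29. Elena has a majority.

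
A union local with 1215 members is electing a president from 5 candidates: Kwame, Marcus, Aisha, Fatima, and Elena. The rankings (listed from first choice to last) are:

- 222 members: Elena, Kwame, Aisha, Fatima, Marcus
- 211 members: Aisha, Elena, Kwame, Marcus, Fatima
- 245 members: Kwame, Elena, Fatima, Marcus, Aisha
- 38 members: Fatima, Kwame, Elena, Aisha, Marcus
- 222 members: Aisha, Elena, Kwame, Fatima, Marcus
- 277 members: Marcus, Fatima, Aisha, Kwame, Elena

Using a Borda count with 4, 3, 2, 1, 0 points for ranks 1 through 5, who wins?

Kwame: 222·3 + 211·2 + 245·4 + 38·3 + 222·2 + 277·1 = 2903
Marcus: 222·0 + 211·1 + 245·1 + 38·0 + 222·0 + 277·4 = 1564
Aisha: 222·2 + 211·4 + 245·0 + 38·1 + 222·4 + 277·2 = 2768
Fatima: 222·1 + 211·0 + 245·2 + 38·4 + 222·1 + 277·3 = 1917
Elena: 222·4 + 211·3 + 245·3 + 38·2 + 222·3 + 277·0 = 2998
Elena has the highest Borda score (2998).

Elena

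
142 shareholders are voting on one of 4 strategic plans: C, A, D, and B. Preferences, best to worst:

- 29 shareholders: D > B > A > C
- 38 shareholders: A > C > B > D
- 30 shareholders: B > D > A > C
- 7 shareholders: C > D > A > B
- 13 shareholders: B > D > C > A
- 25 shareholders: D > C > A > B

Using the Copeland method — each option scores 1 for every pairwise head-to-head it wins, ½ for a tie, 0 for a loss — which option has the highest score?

B

C: loses to A, D, and B → score 0.
A: beats C; loses to D and B → score 1.
D: beats C and A; loses to B → score 2.
B: beats C, A, and D → score 3.
B has the best pairwise record.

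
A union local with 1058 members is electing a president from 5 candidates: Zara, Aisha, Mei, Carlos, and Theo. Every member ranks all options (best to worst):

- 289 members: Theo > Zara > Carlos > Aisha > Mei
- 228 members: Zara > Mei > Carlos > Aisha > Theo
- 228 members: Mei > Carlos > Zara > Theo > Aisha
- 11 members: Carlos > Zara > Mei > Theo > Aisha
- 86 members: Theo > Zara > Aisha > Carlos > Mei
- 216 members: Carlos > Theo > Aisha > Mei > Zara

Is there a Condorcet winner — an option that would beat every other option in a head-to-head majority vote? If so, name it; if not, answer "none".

Checking pairwise contests:
Theo beats Zara 591–467.
Zara beats Aisha 842–216.
Zara beats Mei 614–444.
Zara beats Carlos 603–455.
Carlos beats Theo 683–375.
Every option loses at least one head-to-head, so there is no Condorcet winner.

none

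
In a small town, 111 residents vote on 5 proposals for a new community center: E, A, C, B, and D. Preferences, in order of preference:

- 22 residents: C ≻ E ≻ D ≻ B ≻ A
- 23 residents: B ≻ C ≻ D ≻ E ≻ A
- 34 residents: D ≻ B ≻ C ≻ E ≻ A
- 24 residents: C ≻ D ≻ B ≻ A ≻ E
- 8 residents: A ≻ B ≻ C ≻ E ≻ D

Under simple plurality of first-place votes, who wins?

First-place votes: E 0, A 8, C 46, B 23, D 34.
C has the most first-place votes.

C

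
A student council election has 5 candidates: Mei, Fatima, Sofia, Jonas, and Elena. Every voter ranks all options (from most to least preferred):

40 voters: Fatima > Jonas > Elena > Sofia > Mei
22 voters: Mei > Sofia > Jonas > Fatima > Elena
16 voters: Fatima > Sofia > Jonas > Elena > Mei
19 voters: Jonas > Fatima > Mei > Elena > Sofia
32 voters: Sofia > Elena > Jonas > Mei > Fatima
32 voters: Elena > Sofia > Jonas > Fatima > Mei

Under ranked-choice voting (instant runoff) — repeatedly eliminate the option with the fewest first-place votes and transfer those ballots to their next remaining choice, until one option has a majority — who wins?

Round 1: Mei 22, Fatima 56, Sofia 32, Jonas 19, Elena 32. Eliminate Jonas.
Round 2: Mei 22, Fatima 75, Sofia 32, Elena 32. Eliminate Mei.
Round 3: Fatima 75, Sofia 54, Elena 32. Eliminate Elena.
Round 4: Fatima 75, Sofia 86. Sofia has a majority.

Sofia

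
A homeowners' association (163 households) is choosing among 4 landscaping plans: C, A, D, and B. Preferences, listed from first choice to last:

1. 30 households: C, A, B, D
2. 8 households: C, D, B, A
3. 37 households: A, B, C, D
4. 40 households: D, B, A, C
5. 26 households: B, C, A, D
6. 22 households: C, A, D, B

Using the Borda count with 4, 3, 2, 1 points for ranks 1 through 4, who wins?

C: 30·4 + 8·4 + 37·2 + 40·1 + 26·3 + 22·4 = 432
A: 30·3 + 8·1 + 37·4 + 40·2 + 26·2 + 22·3 = 444
D: 30·1 + 8·3 + 37·1 + 40·4 + 26·1 + 22·2 = 321
B: 30·2 + 8·2 + 37·3 + 40·3 + 26·4 + 22·1 = 433
A has the highest Borda score (444).

A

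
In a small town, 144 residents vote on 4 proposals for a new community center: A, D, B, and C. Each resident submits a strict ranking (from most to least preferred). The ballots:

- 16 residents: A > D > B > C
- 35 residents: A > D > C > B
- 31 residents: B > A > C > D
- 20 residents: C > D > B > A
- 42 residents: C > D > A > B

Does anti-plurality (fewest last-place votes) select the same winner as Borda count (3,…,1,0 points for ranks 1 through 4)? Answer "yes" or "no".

no

Anti-plurality — last-place votes: A 20, D 31, B 77, C 16. Winner: C.
Borda — scores: A 257, D 226, B 129, C 252. Winner: A.
The two methods disagree.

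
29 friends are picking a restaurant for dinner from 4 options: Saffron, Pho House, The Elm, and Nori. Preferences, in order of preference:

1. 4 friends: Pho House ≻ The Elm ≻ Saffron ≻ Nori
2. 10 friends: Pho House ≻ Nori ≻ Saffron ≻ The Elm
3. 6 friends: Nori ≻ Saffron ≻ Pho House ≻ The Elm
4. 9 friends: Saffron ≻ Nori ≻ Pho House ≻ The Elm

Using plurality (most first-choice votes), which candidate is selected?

Pho House

First-place votes: Saffron 9, Pho House 14, The Elm 0, Nori 6.
Pho House has the most first-place votes.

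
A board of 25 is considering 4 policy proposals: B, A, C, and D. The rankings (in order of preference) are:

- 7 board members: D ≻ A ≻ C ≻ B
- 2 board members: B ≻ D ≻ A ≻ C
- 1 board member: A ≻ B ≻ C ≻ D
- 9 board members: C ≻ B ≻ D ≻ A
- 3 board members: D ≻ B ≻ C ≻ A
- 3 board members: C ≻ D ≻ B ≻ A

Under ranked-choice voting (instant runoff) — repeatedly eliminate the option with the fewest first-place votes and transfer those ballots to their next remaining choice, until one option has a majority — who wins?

C

Round 1: B 2, A 1, C 12, D 10. Eliminate A.
Round 2: B 3, C 12, D 10. Eliminate B.
Round 3: C 13, D 12. C has a majority.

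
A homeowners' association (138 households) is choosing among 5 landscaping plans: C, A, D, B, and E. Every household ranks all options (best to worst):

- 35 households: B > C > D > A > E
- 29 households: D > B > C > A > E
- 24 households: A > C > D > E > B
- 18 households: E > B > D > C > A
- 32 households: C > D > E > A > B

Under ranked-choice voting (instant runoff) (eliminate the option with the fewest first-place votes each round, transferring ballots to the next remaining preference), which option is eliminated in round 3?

D

Round 1: C 32, A 24, D 29, B 35, E 18. Eliminate E.
Round 2: C 32, A 24, D 29, B 53. Eliminate A.
Round 3: C 56, D 29, B 53. Eliminate D.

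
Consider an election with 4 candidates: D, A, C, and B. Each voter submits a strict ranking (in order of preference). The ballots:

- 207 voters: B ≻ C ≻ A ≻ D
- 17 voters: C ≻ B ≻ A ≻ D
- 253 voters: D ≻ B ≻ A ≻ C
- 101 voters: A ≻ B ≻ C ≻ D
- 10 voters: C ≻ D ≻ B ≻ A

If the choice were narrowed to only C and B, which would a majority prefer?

B

Voters preferring C to B: 27; preferring B to C: 561.
B wins the head-to-head.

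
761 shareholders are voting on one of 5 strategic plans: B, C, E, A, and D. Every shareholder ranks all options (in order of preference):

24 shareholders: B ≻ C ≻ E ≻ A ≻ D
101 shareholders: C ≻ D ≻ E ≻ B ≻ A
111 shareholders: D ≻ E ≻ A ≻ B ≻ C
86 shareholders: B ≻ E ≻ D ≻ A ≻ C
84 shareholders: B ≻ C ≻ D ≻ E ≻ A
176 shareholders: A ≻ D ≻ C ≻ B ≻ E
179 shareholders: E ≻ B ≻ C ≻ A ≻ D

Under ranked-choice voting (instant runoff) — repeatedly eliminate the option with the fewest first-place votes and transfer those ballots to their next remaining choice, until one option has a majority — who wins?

Round 1: B 194, C 101, E 179, A 176, D 111. Eliminate C.
Round 2: B 194, E 179, A 176, D 212. Eliminate A.
Round 3: B 194, E 179, D 388. D has a majority.

D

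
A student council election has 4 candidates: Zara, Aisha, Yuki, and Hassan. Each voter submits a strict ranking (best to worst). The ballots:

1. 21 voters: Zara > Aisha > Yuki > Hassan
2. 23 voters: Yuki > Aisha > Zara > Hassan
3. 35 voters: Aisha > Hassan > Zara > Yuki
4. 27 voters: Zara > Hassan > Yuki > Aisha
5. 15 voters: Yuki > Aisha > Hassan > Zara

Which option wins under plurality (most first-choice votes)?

First-place votes: Zara 48, Aisha 35, Yuki 38, Hassan 0.
Zara has the most first-place votes.

Zara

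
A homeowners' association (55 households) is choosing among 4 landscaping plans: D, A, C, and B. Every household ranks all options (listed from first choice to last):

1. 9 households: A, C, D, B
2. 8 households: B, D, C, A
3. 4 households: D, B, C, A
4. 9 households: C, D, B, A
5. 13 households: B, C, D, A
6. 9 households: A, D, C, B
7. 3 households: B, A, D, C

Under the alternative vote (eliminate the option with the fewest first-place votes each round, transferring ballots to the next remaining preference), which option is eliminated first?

D

Round 1: D 4, A 18, C 9, B 24. Eliminate D.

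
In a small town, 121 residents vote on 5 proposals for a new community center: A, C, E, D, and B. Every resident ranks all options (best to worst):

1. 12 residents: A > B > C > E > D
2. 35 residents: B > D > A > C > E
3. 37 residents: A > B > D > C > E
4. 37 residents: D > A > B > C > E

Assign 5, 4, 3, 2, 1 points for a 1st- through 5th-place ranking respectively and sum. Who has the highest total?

A: 12·5 + 35·3 + 37·5 + 37·4 = 498
C: 12·3 + 35·2 + 37·2 + 37·2 = 254
E: 12·2 + 35·1 + 37·1 + 37·1 = 133
D: 12·1 + 35·4 + 37·3 + 37·5 = 448
B: 12·4 + 35·5 + 37·4 + 37·3 = 482
A has the highest Borda score (498).

A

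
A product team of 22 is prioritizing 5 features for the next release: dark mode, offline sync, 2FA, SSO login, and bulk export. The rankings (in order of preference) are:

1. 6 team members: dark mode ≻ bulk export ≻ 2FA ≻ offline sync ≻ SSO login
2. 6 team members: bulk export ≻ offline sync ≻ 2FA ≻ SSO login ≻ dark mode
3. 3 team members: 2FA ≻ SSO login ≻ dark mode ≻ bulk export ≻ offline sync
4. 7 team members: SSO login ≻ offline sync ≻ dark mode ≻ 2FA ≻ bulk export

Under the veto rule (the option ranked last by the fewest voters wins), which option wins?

Last-place votes: dark mode 6, offline sync 3, 2FA 0, SSO login 6, bulk export 7.
2FA is ranked last by the fewest voters, so 2FA wins.

2FA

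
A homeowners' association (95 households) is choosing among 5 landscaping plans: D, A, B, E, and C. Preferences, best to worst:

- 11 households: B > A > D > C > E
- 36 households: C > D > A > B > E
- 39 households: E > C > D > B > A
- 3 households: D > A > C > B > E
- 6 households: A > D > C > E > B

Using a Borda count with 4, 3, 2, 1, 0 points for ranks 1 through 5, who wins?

D: 11·2 + 36·3 + 39·2 + 3·4 + 6·3 = 238
A: 11·3 + 36·2 + 39·0 + 3·3 + 6·4 = 138
B: 11·4 + 36·1 + 39·1 + 3·1 + 6·0 = 122
E: 11·0 + 36·0 + 39·4 + 3·0 + 6·1 = 162
C: 11·1 + 36·4 + 39·3 + 3·2 + 6·2 = 290
C has the highest Borda score (290).

C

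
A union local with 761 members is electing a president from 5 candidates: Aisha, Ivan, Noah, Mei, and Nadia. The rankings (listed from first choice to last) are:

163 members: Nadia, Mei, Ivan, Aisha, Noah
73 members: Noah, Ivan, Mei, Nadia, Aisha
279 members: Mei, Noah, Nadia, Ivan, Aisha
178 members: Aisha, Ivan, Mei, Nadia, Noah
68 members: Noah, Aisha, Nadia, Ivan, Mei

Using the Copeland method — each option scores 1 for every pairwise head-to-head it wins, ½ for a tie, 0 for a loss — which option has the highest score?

Mei

Aisha: loses to Ivan, Noah, Mei, and Nadia → score 0.
Ivan: beats Aisha; loses to Noah, Mei, and Nadia → score 1.
Noah: beats Aisha, Ivan, and Nadia; loses to Mei → score 3.
Mei: beats Aisha, Ivan, Noah, and Nadia → score 4.
Nadia: beats Aisha and Ivan; loses to Noah and Mei → score 2.
Mei has the best pairwise record.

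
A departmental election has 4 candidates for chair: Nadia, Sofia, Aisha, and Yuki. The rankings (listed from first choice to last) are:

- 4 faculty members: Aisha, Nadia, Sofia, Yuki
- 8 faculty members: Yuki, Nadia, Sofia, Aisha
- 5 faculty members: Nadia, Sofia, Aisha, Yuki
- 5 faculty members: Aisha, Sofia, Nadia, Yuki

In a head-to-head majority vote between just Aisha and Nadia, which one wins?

Voters preferring Aisha to Nadia: 9; preferring Nadia to Aisha: 13.
Nadia wins the head-to-head.

Nadia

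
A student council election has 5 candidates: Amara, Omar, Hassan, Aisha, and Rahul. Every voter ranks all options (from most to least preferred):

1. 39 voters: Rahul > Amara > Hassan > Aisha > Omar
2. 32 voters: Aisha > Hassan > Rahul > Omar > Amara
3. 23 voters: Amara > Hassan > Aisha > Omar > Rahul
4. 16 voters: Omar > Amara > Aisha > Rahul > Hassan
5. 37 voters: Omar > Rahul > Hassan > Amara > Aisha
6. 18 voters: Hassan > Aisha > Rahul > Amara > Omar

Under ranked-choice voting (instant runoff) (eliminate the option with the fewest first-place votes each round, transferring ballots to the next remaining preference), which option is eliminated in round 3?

Round 1: Amara 23, Omar 53, Hassan 18, Aisha 32, Rahul 39. Eliminate Hassan.
Round 2: Amara 23, Omar 53, Aisha 50, Rahul 39. Eliminate Amara.
Round 3: Omar 53, Aisha 73, Rahul 39. Eliminate Rahul.

Rahul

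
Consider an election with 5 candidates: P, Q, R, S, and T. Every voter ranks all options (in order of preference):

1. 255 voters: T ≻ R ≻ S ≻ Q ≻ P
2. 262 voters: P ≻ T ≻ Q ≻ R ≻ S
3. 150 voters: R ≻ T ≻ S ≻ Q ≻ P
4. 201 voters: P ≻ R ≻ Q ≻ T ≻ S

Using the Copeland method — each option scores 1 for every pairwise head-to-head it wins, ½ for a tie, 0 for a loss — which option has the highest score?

P: beats Q, R, S, and T → score 4.
Q: beats S; loses to P, R, and T → score 1.
R: beats Q and S; loses to P and T → score 2.
S: loses to P, Q, R, and T → score 0.
T: beats Q, R, and S; loses to P → score 3.
P has the best pairwise record.

P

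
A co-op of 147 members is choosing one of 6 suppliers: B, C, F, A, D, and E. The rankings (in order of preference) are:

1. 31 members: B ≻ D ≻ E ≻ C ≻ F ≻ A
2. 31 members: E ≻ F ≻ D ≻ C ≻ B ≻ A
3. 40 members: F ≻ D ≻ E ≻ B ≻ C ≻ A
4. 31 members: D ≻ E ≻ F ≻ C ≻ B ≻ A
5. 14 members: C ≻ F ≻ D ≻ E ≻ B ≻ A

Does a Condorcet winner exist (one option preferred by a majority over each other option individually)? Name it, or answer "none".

Checking pairwise contests:
C beats B 76–71.
F beats C 102–45.
E beats F 93–54.
B beats A 147–0.
F beats D 85–62.
D beats E 116–31.
Every option loses at least one head-to-head, so there is no Condorcet winner.

none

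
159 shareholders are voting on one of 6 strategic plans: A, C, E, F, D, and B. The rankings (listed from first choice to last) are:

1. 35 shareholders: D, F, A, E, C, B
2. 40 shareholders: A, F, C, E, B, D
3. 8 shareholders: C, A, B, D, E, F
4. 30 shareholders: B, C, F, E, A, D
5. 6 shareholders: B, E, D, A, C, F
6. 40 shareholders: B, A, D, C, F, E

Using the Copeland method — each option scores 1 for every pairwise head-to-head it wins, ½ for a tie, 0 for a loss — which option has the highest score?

A: beats C, E, F, D, and B → score 5.
C: beats E, F, and B; loses to A and D → score 3.
E: loses to A, C, F, D, and B → score 0.
F: beats E; loses to A, C, D, and B → score 1.
D: beats C, E, and F; loses to A and B → score 3.
B: beats E, F, and D; loses to A and C → score 3.
A has the best pairwise record.

A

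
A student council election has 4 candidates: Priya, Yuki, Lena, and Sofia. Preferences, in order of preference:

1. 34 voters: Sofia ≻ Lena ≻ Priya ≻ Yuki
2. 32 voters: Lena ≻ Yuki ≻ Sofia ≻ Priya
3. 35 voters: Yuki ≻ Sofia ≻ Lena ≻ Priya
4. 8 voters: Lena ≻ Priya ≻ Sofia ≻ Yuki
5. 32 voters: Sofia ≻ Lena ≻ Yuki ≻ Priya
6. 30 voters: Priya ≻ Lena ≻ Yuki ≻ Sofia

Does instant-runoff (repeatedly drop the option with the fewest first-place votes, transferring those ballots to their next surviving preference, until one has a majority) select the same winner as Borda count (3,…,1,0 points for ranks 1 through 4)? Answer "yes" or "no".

no

Instant-runoff — R1 Priya 30, Yuki 35, Lena 40, Sofia 66 (Priya out); R2 Yuki 35, Lena 70, Sofia 66 (Yuki out); R3 Lena 70, Sofia 101 (Sofia winner). Winner: Sofia.
Borda — scores: Priya 140, Yuki 231, Lena 347, Sofia 308. Winner: Lena.
The two methods disagree.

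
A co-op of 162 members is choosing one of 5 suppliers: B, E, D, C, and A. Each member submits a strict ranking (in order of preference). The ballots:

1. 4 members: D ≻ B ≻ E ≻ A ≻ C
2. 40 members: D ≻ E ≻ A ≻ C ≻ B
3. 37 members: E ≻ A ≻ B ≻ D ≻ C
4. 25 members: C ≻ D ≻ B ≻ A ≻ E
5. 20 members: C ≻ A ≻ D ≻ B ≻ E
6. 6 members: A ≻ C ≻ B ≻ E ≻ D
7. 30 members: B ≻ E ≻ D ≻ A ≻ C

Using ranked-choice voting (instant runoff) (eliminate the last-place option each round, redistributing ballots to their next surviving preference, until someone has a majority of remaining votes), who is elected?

Round 1: B 30, E 37, D 44, C 45, A 6. Eliminate A.
Round 2: B 30, E 37, D 44, C 51. Eliminate B.
Round 3: E 67, D 44, C 51. Eliminate D.
Round 4: E 111, C 51. E has a majority.

E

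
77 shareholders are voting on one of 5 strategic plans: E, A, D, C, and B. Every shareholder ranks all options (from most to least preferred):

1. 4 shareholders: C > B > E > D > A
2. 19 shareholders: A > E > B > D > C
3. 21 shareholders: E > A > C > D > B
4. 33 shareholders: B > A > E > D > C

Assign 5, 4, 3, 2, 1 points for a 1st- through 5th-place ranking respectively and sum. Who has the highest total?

E: 4·3 + 19·4 + 21·5 + 33·3 = 292
A: 4·1 + 19·5 + 21·4 + 33·4 = 315
D: 4·2 + 19·2 + 21·2 + 33·2 = 154
C: 4·5 + 19·1 + 21·3 + 33·1 = 135
B: 4·4 + 19·3 + 21·1 + 33·5 = 259
A has the highest Borda score (315).

A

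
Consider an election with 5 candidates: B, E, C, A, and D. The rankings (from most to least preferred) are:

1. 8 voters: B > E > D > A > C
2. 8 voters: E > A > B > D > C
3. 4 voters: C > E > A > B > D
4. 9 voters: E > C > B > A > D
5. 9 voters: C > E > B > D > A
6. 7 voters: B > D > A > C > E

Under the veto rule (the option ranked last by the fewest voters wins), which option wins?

Last-place votes: B 0, E 7, C 16, A 9, D 13.
B is ranked last by the fewest voters, so B wins.

B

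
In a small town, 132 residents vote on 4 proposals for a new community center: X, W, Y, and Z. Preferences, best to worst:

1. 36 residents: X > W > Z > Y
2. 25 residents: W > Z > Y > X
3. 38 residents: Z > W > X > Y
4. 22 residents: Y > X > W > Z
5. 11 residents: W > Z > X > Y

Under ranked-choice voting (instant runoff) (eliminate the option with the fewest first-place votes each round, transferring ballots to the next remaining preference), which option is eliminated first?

Round 1: X 36, W 36, Y 22, Z 38. Eliminate Y.

Y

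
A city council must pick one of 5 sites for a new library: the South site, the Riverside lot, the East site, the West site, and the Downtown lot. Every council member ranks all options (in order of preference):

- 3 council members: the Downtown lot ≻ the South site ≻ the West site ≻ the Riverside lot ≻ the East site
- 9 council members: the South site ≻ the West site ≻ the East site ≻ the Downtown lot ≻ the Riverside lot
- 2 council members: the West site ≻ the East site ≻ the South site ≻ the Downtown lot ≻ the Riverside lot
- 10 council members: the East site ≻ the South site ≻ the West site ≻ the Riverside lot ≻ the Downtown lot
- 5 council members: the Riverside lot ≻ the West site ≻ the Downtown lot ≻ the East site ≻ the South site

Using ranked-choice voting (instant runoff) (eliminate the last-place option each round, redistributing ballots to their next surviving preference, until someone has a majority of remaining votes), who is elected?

Round 1: the South site 9, the Riverside lot 5, the East site 10, the West site 2, the Downtown lot 3. Eliminate the West site.
Round 2: the South site 9, the Riverside lot 5, the East site 12, the Downtown lot 3. Eliminate the Downtown lot.
Round 3: the South site 12, the Riverside lot 5, the East site 12. Eliminate the Riverside lot.
Round 4: the South site 12, the East site 17. The East site has a majority.

the East site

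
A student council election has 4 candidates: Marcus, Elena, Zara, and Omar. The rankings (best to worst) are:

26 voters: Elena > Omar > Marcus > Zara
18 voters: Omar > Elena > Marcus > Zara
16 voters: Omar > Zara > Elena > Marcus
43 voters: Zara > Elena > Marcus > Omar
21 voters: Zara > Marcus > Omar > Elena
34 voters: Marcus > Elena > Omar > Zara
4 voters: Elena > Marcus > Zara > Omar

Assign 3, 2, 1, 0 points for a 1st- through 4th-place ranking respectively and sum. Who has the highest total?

Elena

Marcus: 26·1 + 18·1 + 16·0 + 43·1 + 21·2 + 34·3 + 4·2 = 239
Elena: 26·3 + 18·2 + 16·1 + 43·2 + 21·0 + 34·2 + 4·3 = 296
Zara: 26·0 + 18·0 + 16·2 + 43·3 + 21·3 + 34·0 + 4·1 = 228
Omar: 26·2 + 18·3 + 16·3 + 43·0 + 21·1 + 34·1 + 4·0 = 209
Elena has the highest Borda score (296).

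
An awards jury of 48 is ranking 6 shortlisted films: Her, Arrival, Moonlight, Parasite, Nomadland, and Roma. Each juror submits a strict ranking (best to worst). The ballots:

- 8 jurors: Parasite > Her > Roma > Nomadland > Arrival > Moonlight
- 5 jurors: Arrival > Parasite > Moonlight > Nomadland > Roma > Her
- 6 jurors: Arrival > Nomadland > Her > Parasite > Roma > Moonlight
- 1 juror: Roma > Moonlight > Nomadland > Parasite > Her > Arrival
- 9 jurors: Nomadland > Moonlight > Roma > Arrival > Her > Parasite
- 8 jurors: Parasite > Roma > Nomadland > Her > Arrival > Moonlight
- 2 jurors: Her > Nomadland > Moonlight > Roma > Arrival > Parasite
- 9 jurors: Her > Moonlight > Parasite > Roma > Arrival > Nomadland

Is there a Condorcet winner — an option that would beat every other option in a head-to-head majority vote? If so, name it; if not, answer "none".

Checking pairwise contests:
Nomadland beats Her 29–19.
Her beats Arrival 28–20.
Her beats Moonlight 33–15.
Her beats Parasite 26–22.
Parasite beats Nomadland 30–18.
Her beats Roma 25–23.
Every option loses at least one head-to-head, so there is no Condorcet winner.

none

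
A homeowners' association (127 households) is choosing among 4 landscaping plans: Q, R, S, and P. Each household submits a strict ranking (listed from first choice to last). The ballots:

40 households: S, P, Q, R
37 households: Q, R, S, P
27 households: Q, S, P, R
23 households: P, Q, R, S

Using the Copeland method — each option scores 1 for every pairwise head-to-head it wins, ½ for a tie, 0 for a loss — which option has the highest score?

Q: beats R, S, and P → score 3.
R: loses to Q, S, and P → score 0.
S: beats R and P; loses to Q → score 2.
P: beats R; loses to Q and S → score 1.
Q has the best pairwise record.

Q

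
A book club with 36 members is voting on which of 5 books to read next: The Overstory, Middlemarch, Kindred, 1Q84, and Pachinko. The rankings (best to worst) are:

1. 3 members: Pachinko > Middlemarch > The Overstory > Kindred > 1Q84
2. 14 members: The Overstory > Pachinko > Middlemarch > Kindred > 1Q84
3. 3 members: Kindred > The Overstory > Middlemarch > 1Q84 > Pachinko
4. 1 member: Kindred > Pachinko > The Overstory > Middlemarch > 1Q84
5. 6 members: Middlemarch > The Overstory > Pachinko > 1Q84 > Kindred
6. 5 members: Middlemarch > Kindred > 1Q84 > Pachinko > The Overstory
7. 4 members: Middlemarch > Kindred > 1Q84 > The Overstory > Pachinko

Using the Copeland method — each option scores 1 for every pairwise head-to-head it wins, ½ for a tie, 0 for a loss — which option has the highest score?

The Overstory: beats Kindred, 1Q84, and Pachinko; ties Middlemarch → score 3.5.
Middlemarch: beats Kindred and 1Q84; ties The Overstory and Pachinko → score 3.
Kindred: beats 1Q84; loses to The Overstory, Middlemarch, and Pachinko → score 1.
1Q84: loses to The Overstory, Middlemarch, Kindred, and Pachinko → score 0.
Pachinko: beats Kindred and 1Q84; ties Middlemarch; loses to The Overstory → score 2.5.
The Overstory has the best pairwise record.

The Overstory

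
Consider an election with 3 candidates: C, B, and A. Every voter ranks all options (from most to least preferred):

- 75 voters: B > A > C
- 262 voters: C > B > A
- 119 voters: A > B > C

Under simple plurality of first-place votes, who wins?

First-place votes: C 262, B 75, A 119.
C has the most first-place votes.

C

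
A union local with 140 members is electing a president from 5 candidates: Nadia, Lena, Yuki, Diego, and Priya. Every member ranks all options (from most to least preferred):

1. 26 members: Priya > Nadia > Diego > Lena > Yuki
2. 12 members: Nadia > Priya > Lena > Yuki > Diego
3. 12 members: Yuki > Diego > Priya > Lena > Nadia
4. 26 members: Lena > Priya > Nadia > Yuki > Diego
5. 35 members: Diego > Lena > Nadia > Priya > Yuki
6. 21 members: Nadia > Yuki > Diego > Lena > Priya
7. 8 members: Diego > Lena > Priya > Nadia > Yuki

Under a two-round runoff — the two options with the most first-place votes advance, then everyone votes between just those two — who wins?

Nadia

Round 1 first-place votes: Nadia 33, Lena 26, Yuki 12, Diego 43, Priya 26.
Diego and Nadia advance.
Runoff: Diego is preferred to Nadia by 55 voters; Nadia by 85.
Nadia wins the runoff.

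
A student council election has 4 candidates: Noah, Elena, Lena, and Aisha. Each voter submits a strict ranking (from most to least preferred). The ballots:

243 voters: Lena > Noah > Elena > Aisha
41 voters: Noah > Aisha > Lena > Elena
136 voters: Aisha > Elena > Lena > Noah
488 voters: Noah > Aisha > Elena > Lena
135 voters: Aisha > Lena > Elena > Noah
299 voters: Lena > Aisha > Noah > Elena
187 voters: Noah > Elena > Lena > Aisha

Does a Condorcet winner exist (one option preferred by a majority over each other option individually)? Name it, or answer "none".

Checking pairwise contests:
Lena beats Noah 813–716.
Noah beats Elena 1258–271.
Elena beats Lena 811–718.
Noah beats Aisha 959–570.
Every option loses at least one head-to-head, so there is no Condorcet winner.

none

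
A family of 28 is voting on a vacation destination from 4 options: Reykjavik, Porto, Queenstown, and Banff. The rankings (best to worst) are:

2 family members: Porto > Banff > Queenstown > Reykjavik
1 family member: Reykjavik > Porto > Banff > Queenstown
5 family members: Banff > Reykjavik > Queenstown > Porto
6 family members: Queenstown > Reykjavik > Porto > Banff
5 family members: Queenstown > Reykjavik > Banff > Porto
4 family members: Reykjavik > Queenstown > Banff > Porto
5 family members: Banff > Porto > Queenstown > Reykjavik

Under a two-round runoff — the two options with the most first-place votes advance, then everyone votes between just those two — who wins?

Queenstown

Round 1 first-place votes: Reykjavik 5, Porto 2, Queenstown 11, Banff 10.
Queenstown and Banff advance.
Runoff: Queenstown is preferred to Banff by 15 voters; Banff by 13.
Queenstown wins the runoff.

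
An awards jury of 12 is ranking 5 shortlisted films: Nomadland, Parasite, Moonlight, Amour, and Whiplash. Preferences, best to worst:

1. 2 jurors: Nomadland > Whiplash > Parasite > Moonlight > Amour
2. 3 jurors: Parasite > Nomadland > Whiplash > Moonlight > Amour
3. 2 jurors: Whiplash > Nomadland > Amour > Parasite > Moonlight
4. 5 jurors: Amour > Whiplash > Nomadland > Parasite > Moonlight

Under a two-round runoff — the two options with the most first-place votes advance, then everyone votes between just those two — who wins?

Round 1 first-place votes: Nomadland 2, Parasite 3, Moonlight 0, Amour 5, Whiplash 2.
Amour and Parasite advance.
Runoff: Amour is preferred to Parasite by 7 voters; Parasite by 5.
Amour wins the runoff.

Amour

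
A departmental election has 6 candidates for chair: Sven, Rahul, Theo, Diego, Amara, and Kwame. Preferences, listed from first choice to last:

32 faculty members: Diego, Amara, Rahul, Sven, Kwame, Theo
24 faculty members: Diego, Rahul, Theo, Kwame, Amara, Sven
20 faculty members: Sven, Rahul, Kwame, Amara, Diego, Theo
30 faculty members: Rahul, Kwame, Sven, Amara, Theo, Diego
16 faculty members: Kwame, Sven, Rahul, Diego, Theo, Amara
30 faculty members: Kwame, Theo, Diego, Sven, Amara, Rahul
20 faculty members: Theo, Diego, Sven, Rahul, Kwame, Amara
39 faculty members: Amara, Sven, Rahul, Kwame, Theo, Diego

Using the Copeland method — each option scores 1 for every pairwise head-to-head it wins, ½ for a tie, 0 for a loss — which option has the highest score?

Sven

Sven: beats Rahul, Theo, Amara, and Kwame; loses to Diego → score 4.
Rahul: beats Theo, Amara, and Kwame; loses to Sven and Diego → score 3.
Theo: beats Diego; loses to Sven, Rahul, Amara, and Kwame → score 1.
Diego: beats Sven, Rahul, and Amara; loses to Theo and Kwame → score 3.
Amara: beats Theo; loses to Sven, Rahul, Diego, and Kwame → score 1.
Kwame: beats Theo, Diego, and Amara; loses to Sven and Rahul → score 3.
Sven has the best pairwise record.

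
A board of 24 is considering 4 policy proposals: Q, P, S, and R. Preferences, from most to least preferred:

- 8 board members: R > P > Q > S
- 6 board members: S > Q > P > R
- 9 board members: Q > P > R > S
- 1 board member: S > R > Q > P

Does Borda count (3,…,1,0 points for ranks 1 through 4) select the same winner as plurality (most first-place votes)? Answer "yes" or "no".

Borda — scores: Q 48, P 40, S 21, R 35. Winner: Q.
Plurality — first-place votes: Q 9, P 0, S 7, R 8. Winner: Q.
The two methods agree.

yes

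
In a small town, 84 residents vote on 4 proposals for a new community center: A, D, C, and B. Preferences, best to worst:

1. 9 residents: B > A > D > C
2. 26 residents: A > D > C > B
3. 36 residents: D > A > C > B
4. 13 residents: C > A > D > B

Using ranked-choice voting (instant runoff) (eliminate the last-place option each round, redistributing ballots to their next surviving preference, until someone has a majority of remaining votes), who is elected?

A

Round 1: A 26, D 36, C 13, B 9. Eliminate B.
Round 2: A 35, D 36, C 13. Eliminate C.
Round 3: A 48, D 36. A has a majority.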